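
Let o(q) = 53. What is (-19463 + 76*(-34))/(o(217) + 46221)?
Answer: -22047/46274 ≈ -0.47644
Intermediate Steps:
(-19463 + 76*(-34))/(o(217) + 46221) = (-19463 + 76*(-34))/(53 + 46221) = (-19463 - 2584)/46274 = -22047*1/46274 = -22047/46274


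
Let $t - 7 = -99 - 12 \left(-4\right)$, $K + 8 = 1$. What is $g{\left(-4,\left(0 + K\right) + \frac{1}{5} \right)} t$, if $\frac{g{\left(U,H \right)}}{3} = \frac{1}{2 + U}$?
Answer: $66$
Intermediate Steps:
$K = -7$ ($K = -8 + 1 = -7$)
$t = -44$ ($t = 7 - \left(99 + 12 \left(-4\right)\right) = 7 - 51 = -44$)
$g{\left(U,H \right)} = \frac{3}{2 + U}$
$g{\left(-4,\left(0 + K\right) + \frac{1}{5} \right)} t = \frac{3}{2 - 4} \left(-44\right) = \frac{3}{-2} \left(-44\right) = 3 \left(- \frac{1}{2}\right) \left(-44\right) = \left(- \frac{3}{2}\right) \left(-44\right) = 66$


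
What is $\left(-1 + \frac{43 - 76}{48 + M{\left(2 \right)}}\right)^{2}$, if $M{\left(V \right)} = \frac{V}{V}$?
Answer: $\frac{6724}{2401} \approx 2.8005$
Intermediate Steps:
$M{\left(V \right)} = 1$
$\left(-1 + \frac{43 - 76}{48 + M{\left(2 \right)}}\right)^{2} = \left(-1 + \frac{43 - 76}{48 + 1}\right)^{2} = \left(-1 - \frac{33}{49}\right)^{2} = \left(- \frac{82}{49}\right)^{2} = \frac{6724}{2401}$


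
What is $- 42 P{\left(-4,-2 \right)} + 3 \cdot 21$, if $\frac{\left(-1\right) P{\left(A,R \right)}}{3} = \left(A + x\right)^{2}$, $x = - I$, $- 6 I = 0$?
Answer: $2079$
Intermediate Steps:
$I = 0$ ($I = \left(- \frac{1}{6}\right) 0 = 0$)
$x = 0$ ($x = \left(-1\right) 0 = 0$)
$P{\left(A,R \right)} = - 3 A^{2}$ ($P{\left(A,R \right)} = - 3 \left(A + 0\right)^{2} = - 3 A^{2}$)
$- 42 P{\left(-4,-2 \right)} + 3 \cdot 21 = - 42 \left(- 3 \left(-4\right)^{2}\right) + 3 \cdot 21 = - 42 \left(\left(-3\right) 16\right) + 63 = \left(-42\right) \left(-48\right) + 63 = 2016 + 63 = 2079$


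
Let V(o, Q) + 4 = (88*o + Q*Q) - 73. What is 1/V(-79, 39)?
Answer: -1/5508 ≈ -0.00018155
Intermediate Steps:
V(o, Q) = -77 + Q² + 88*o (V(o, Q) = -4 + ((88*o + Q*Q) - 73) = -4 + ((88*o + Q²) - 73) = -4 + ((Q² + 88*o) - 73) = -4 + (-73 + Q² + 88*o) = -77 + Q² + 88*o)
1/V(-79, 39) = 1/(-77 + 39² + 88*(-79)) = 1/(-77 + 1521 - 6952) = 1/(-5508) = -1/5508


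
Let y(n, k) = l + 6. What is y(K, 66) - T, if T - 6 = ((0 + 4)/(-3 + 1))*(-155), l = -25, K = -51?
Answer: -335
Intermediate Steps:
y(n, k) = -19 (y(n, k) = -25 + 6 = -19)
T = 316 (T = 6 + ((0 + 4)/(-3 + 1))*(-155) = 6 + (4/(-2))*(-155) = 6 + (4*(-½))*(-155) = 6 - 2*(-155) = 6 + 310 = 316)
y(K, 66) - T = -19 - 1*316 = -19 - 316 = -335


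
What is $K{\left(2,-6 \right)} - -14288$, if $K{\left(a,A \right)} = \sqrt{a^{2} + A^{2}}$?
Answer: $14288 + 2 \sqrt{10} \approx 14294.0$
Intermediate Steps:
$K{\left(a,A \right)} = \sqrt{A^{2} + a^{2}}$
$K{\left(2,-6 \right)} - -14288 = \sqrt{\left(-6\right)^{2} + 2^{2}} - -14288 = \sqrt{36 + 4} + 14288 = \sqrt{40} + 14288 = 2 \sqrt{10} + 14288 = 14288 + 2 \sqrt{10}$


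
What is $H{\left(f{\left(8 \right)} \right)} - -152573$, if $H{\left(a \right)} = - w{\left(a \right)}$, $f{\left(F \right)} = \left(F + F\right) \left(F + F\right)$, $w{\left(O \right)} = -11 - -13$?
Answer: $152571$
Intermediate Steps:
$w{\left(O \right)} = 2$ ($w{\left(O \right)} = -11 + 13 = 2$)
$f{\left(F \right)} = 4 F^{2}$ ($f{\left(F \right)} = 2 F 2 F = 4 F^{2}$)
$H{\left(a \right)} = -2$ ($H{\left(a \right)} = \left(-1\right) 2 = -2$)
$H{\left(f{\left(8 \right)} \right)} - -152573 = -2 - -152573 = -2 + 152573 = 152571$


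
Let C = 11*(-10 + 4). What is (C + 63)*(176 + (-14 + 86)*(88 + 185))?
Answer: -59496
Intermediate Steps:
C = -66 (C = 11*(-6) = -66)
(C + 63)*(176 + (-14 + 86)*(88 + 185)) = (-66 + 63)*(176 + (-14 + 86)*(88 + 185)) = -3*(176 + 72*273) = -3*(176 + 19656) = -3*19832 = -59496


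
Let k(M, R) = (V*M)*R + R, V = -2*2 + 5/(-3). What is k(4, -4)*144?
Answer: 12480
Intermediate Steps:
V = -17/3 (V = -4 + 5*(-⅓) = -4 - 5/3 = -17/3 ≈ -5.6667)
k(M, R) = R - 17*M*R/3 (k(M, R) = (-17*M/3)*R + R = -17*M*R/3 + R = R - 17*M*R/3)
k(4, -4)*144 = ((⅓)*(-4)*(3 - 17*4))*144 = ((⅓)*(-4)*(3 - 68))*144 = ((⅓)*(-4)*(-65))*144 = (260/3)*144 = 12480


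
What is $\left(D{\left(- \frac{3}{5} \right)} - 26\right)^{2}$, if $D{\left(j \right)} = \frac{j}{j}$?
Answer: $625$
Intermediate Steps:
$D{\left(j \right)} = 1$
$\left(D{\left(- \frac{3}{5} \right)} - 26\right)^{2} = \left(1 - 26\right)^{2} = \left(-25\right)^{2} = 625$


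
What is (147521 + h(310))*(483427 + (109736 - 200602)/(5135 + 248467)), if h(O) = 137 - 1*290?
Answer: 9033508319544592/126801 ≈ 7.1242e+10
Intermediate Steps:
h(O) = -153 (h(O) = 137 - 290 = -153)
(147521 + h(310))*(483427 + (109736 - 200602)/(5135 + 248467)) = (147521 - 153)*(483427 + (109736 - 200602)/(5135 + 248467)) = 147368*(483427 - 90866/253602) = 147368*(483427 - 90866*1/253602) = 147368*(483427 - 45433/126801) = 147368*(61298981594/126801) = 9033508319544592/126801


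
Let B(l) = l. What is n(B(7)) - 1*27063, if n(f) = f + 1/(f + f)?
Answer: -378783/14 ≈ -27056.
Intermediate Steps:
n(f) = f + 1/(2*f)
n(B(7)) - 1*27063 = (7 + (1/2)/7) - 1*27063 = (7 + (1/2)*(1/7)) - 27063 = (7 + 1/14) - 27063 = 99/14 - 27063 = -378783/14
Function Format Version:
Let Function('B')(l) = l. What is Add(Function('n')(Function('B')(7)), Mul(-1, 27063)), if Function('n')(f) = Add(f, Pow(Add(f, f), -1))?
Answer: Rational(-378783, 14) ≈ -27056.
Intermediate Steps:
Function('n')(f) = Add(f, Mul(Rational(1, 2), Pow(f, -1))) (Function('n')(f) = Add(f, Pow(Mul(2, f), -1)) = Add(f, Mul(Rational(1, 2), Pow(f, -1))))
Add(Function('n')(Function('B')(7)), Mul(-1, 27063)) = Add(Add(7, Mul(Rational(1, 2), Pow(7, -1))), Mul(-1, 27063)) = Add(Add(7, Mul(Rational(1, 2), Rational(1, 7))), -27063) = Add(Add(7, Rational(1, 14)), -27063) = Add(Rational(99, 14), -27063) = Rational(-378783, 14)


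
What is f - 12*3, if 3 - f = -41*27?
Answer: 1074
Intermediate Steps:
f = 1110 (f = 3 - (-41)*27 = 3 - 1*(-1107) = 3 + 1107 = 1110)
f - 12*3 = 1110 - 12*3 = 1110 - 36 = 1074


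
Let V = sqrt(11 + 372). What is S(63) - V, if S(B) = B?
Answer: 63 - sqrt(383) ≈ 43.430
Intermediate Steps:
V = sqrt(383) ≈ 19.570
S(63) - V = 63 - sqrt(383)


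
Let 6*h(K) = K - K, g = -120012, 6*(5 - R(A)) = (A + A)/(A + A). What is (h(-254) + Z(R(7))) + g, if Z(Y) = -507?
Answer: -120519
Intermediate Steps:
R(A) = 29/6 (R(A) = 5 - (A + A)/(6*(A + A)) = 5 - 2*A/(6*(2*A)) = 5 - 2*A*1/(2*A)/6 = 5 - ⅙*1 = 5 - ⅙ = 29/6)
h(K) = 0 (h(K) = (K - K)/6 = (⅙)*0 = 0)
(h(-254) + Z(R(7))) + g = (0 - 507) - 120012 = -507 - 120012 = -120519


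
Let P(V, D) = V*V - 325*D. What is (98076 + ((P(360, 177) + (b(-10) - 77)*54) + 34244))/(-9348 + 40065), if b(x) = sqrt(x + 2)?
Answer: 200237/30717 + 12*I*sqrt(2)/3413 ≈ 6.5188 + 0.0049723*I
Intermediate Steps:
b(x) = sqrt(2 + x)
P(V, D) = V**2 - 325*D
(98076 + ((P(360, 177) + (b(-10) - 77)*54) + 34244))/(-9348 + 40065) = (98076 + (((360**2 - 325*177) + (sqrt(2 - 10) - 77)*54) + 34244))/(-9348 + 40065) = (98076 + (((129600 - 57525) + (sqrt(-8) - 77)*54) + 34244))/30717 = (98076 + ((72075 + (2*I*sqrt(2) - 77)*54) + 34244))*(1/30717) = (98076 + ((72075 + (-77 + 2*I*sqrt(2))*54) + 34244))*(1/30717) = (98076 + ((72075 + (-4158 + 108*I*sqrt(2))) + 34244))*(1/30717) = (98076 + ((67917 + 108*I*sqrt(2)) + 34244))*(1/30717) = (98076 + (102161 + 108*I*sqrt(2)))*(1/30717) = (200237 + 108*I*sqrt(2))*(1/30717) = 200237/30717 + 12*I*sqrt(2)/3413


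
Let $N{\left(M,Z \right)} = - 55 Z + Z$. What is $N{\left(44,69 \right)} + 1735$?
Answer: $-1991$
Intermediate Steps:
$N{\left(M,Z \right)} = - 54 Z$
$N{\left(44,69 \right)} + 1735 = \left(-54\right) 69 + 1735 = -3726 + 1735 = -1991$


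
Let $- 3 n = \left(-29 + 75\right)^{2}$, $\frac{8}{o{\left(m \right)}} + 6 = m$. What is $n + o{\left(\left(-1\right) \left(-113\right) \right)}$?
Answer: $- \frac{226388}{321} \approx -705.26$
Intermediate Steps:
$o{\left(m \right)} = \frac{8}{-6 + m}$
$n = - \frac{2116}{3}$ ($n = - \frac{\left(-29 + 75\right)^{2}}{3} = - \frac{46^{2}}{3} = \left(- \frac{1}{3}\right) 2116 = - \frac{2116}{3} \approx -705.33$)
$n + o{\left(\left(-1\right) \left(-113\right) \right)} = - \frac{2116}{3} + \frac{8}{-6 - -113} = - \frac{2116}{3} + \frac{8}{-6 + 113} = - \frac{2116}{3} + \frac{8}{107} = - \frac{226388}{321}$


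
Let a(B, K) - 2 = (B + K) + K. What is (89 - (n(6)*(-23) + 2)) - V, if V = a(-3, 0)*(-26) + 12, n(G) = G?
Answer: 187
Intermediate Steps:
a(B, K) = 2 + B + 2*K (a(B, K) = 2 + ((B + K) + K) = 2 + (B + 2*K) = 2 + B + 2*K)
V = 38 (V = (2 - 3 + 2*0)*(-26) + 12 = (2 - 3 + 0)*(-26) + 12 = -1*(-26) + 12 = 26 + 12 = 38)
(89 - (n(6)*(-23) + 2)) - V = (89 - (6*(-23) + 2)) - 1*38 = (89 - (-138 + 2)) - 38 = (89 - 1*(-136)) - 38 = (89 + 136) - 38 = 225 - 38 = 187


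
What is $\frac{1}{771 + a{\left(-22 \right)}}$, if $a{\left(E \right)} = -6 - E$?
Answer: $\frac{1}{787} \approx 0.0012706$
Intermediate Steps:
$\frac{1}{771 + a{\left(-22 \right)}} = \frac{1}{771 - -16} = \frac{1}{771 + \left(-6 + 22\right)} = \frac{1}{771 + 16} = \frac{1}{787}$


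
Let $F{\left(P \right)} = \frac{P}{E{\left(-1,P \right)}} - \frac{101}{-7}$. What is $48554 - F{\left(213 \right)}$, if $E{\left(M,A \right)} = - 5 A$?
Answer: $\frac{1698892}{35} \approx 48540.0$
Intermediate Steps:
$F{\left(P \right)} = \frac{498}{35}$ ($F{\left(P \right)} = \frac{P}{\left(-5\right) P} - \frac{101}{-7} = P \left(- \frac{1}{5 P}\right) - - \frac{101}{7} = - \frac{1}{5} + \frac{101}{7} = \frac{498}{35}$)
$48554 - F{\left(213 \right)} = 48554 - \frac{498}{35} = \frac{1698892}{35}$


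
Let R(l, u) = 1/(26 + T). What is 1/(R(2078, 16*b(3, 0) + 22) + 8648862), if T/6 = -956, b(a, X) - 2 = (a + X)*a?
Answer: 5710/49385002019 ≈ 1.1562e-7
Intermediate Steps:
b(a, X) = 2 + a*(X + a) (b(a, X) = 2 + (a + X)*a = 2 + (X + a)*a = 2 + a*(X + a))
T = -5736 (T = 6*(-956) = -5736)
R(l, u) = -1/5710 (R(l, u) = 1/(26 - 5736) = 1/(-5710) = -1/5710)
1/(R(2078, 16*b(3, 0) + 22) + 8648862) = 1/(-1/5710 + 8648862) = 1/(49385002019/5710) = 5710/49385002019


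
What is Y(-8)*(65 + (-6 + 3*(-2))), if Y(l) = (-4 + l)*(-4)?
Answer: 2544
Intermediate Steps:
Y(l) = 16 - 4*l
Y(-8)*(65 + (-6 + 3*(-2))) = (16 - 4*(-8))*(65 + (-6 + 3*(-2))) = (16 + 32)*(65 + (-6 - 6)) = 48*(65 - 12) = 48*53 = 2544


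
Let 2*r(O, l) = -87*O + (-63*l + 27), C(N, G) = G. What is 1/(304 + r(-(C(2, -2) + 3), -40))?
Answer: 1/1621 ≈ 0.00061690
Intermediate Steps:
r(O, l) = 27/2 - 87*O/2 - 63*l/2 (r(O, l) = (-87*O + (-63*l + 27))/2 = (-87*O + (27 - 63*l))/2 = (27 - 87*O - 63*l)/2 = 27/2 - 87*O/2 - 63*l/2)
1/(304 + r(-(C(2, -2) + 3), -40)) = 1/(304 + (27/2 - (-87)*(-2 + 3)/2 - 63/2*(-40))) = 1/(304 + (27/2 - (-87)/2 + 1260)) = 1/(304 + (27/2 - 87/2*(-1) + 1260)) = 1/(304 + (27/2 + 87/2 + 1260)) = 1/(304 + 1317) = 1/1621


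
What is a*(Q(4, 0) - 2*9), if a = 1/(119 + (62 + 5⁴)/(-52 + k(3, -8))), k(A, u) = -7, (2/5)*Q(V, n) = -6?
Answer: -1947/6334 ≈ -0.30739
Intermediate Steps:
Q(V, n) = -15 (Q(V, n) = (5/2)*(-6) = -15)
a = 59/6334 (a = 1/(119 + (62 + 5⁴)/(-52 - 7)) = 1/(119 + (62 + 625)/(-59)) = 1/(119 + 687*(-1/59)) = 1/(119 - 687/59) = 1/(6334/59) = 59/6334 ≈ 0.0093148)
a*(Q(4, 0) - 2*9) = 59*(-15 - 2*9)/6334 = 59*(-15 - 18)/6334 = (59/6334)*(-33) = -1947/6334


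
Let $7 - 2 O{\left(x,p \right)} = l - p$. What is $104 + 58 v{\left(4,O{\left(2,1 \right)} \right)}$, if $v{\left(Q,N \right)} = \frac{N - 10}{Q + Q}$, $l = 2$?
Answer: $\frac{213}{4} \approx 53.25$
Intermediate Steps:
$O{\left(x,p \right)} = \frac{5}{2} + \frac{p}{2}$ ($O{\left(x,p \right)} = \frac{7}{2} - \frac{2 - p}{2} = \frac{7}{2} + \left(-1 + \frac{p}{2}\right) = \frac{5}{2} + \frac{p}{2}$)
$v{\left(Q,N \right)} = \frac{-10 + N}{2 Q}$
$104 + 58 v{\left(4,O{\left(2,1 \right)} \right)} = 104 + 58 \frac{-10 + \left(\frac{5}{2} + \frac{1}{2} \cdot 1\right)}{2 \cdot 4} = 104 + 58 \cdot \frac{1}{2} \cdot \frac{1}{4} \left(-10 + \left(\frac{5}{2} + \frac{1}{2}\right)\right) = 104 + 58 \cdot \frac{1}{2} \cdot \frac{1}{4} \left(-10 + 3\right) = 104 + 58 \cdot \frac{1}{2} \cdot \frac{1}{4} \left(-7\right) = 104 + 58 \left(- \frac{7}{8}\right) = 104 - \frac{203}{4} = \frac{213}{4}$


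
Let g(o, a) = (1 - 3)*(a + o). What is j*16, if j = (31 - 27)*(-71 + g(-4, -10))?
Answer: -2752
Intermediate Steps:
g(o, a) = -2*a - 2*o (g(o, a) = -2*(a + o) = -2*a - 2*o)
j = -172 (j = (31 - 27)*(-71 + (-2*(-10) - 2*(-4))) = 4*(-71 + (20 + 8)) = 4*(-71 + 28) = 4*(-43) = -172)
j*16 = -172*16 = -2752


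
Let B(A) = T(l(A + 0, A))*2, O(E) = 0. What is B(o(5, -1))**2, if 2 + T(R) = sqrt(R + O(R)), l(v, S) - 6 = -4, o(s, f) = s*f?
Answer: 24 - 16*sqrt(2) ≈ 1.3726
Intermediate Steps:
o(s, f) = f*s
l(v, S) = 2 (l(v, S) = 6 - 4 = 2)
T(R) = -2 + sqrt(R) (T(R) = -2 + sqrt(R + 0) = -2 + sqrt(R))
B(A) = -4 + 2*sqrt(2) (B(A) = (-2 + sqrt(2))*2 = -4 + 2*sqrt(2))
B(o(5, -1))**2 = (-4 + 2*sqrt(2))**2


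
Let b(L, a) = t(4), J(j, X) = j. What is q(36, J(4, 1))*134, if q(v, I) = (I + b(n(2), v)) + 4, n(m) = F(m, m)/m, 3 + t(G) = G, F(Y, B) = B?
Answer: 1206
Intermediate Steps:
t(G) = -3 + G
n(m) = 1 (n(m) = m/m = 1)
b(L, a) = 1 (b(L, a) = -3 + 4 = 1)
q(v, I) = 5 + I (q(v, I) = (I + 1) + 4 = (1 + I) + 4 = 5 + I)
q(36, J(4, 1))*134 = (5 + 4)*134 = 9*134 = 1206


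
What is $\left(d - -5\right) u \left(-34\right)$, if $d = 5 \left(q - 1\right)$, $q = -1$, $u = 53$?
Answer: $9010$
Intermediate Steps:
$d = -10$ ($d = 5 \left(-1 - 1\right) = 5 \left(-2\right) = -10$)
$\left(d - -5\right) u \left(-34\right) = \left(-10 - -5\right) 53 \left(-34\right) = \left(-10 + 5\right) 53 \left(-34\right) = \left(-5\right) 53 \left(-34\right) = \left(-265\right) \left(-34\right) = 9010$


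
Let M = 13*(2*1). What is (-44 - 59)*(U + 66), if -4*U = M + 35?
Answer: -20909/4 ≈ -5227.3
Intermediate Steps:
M = 26 (M = 13*2 = 26)
U = -61/4 (U = -(26 + 35)/4 = -1/4*61 = -61/4 ≈ -15.250)
(-44 - 59)*(U + 66) = (-44 - 59)*(-61/4 + 66) = -103*203/4 = -20909/4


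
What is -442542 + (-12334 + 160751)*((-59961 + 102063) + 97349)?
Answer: 20696456525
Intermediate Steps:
-442542 + (-12334 + 160751)*((-59961 + 102063) + 97349) = -442542 + 148417*(42102 + 97349) = -442542 + 148417*139451 = -442542 + 20696899067 = 20696456525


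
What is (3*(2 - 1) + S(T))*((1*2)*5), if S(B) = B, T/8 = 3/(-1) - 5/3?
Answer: -1030/3 ≈ -343.33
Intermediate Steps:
T = -112/3 (T = 8*(3/(-1) - 5/3) = 8*(3*(-1) - 5*⅓) = 8*(-3 - 5/3) = 8*(-14/3) = -112/3 ≈ -37.333)
(3*(2 - 1) + S(T))*((1*2)*5) = (3*(2 - 1) - 112/3)*((1*2)*5) = (3*1 - 112/3)*(2*5) = (3 - 112/3)*10 = -103/3*10 = -1030/3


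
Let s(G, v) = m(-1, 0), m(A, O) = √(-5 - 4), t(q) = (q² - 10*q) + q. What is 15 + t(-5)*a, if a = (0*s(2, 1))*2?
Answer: 15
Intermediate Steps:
t(q) = q² - 9*q
m(A, O) = 3*I (m(A, O) = √(-9) = 3*I)
s(G, v) = 3*I
a = 0 (a = (0*(3*I))*2 = 0*2 = 0)
15 + t(-5)*a = 15 - 5*(-9 - 5)*0 = 15 - 5*(-14)*0 = 15 + 70*0 = 15 + 0 = 15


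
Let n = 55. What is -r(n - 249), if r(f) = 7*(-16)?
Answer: 112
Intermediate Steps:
r(f) = -112
-r(n - 249) = -1*(-112) = 112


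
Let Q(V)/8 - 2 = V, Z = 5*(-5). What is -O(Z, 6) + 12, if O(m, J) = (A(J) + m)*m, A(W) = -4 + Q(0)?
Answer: -313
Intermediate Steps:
Z = -25
Q(V) = 16 + 8*V
A(W) = 12 (A(W) = -4 + (16 + 8*0) = -4 + (16 + 0) = -4 + 16 = 12)
O(m, J) = m*(12 + m) (O(m, J) = (12 + m)*m = m*(12 + m))
-O(Z, 6) + 12 = -(-25)*(12 - 25) + 12 = -(-25)*(-13) + 12 = -1*325 + 12 = -325 + 12 = -313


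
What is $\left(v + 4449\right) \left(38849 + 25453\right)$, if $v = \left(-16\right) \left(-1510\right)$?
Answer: $1839615918$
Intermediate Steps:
$v = 24160$
$\left(v + 4449\right) \left(38849 + 25453\right) = \left(24160 + 4449\right) \left(38849 + 25453\right) = 28609 \cdot 64302 = 1839615918$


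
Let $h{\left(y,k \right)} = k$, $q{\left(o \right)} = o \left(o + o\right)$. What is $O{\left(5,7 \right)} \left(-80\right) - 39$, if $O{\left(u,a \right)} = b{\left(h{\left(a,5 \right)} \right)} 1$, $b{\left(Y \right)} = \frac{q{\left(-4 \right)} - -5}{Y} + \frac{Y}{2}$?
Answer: $-831$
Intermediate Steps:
$q{\left(o \right)} = 2 o^{2}$ ($q{\left(o \right)} = o 2 o = 2 o^{2}$)
$b{\left(Y \right)} = \frac{Y}{2} + \frac{37}{Y}$ ($b{\left(Y \right)} = \frac{2 \left(-4\right)^{2} - -5}{Y} + \frac{Y}{2} = \frac{2 \cdot 16 + 5}{Y} + Y \frac{1}{2} = \frac{32 + 5}{Y} + \frac{Y}{2} = \frac{37}{Y} + \frac{Y}{2} = \frac{Y}{2} + \frac{37}{Y}$)
$O{\left(u,a \right)} = \frac{99}{10}$ ($O{\left(u,a \right)} = \left(\frac{1}{2} \cdot 5 + \frac{37}{5}\right) 1 = \left(\frac{5}{2} + 37 \cdot \frac{1}{5}\right) 1 = \left(\frac{5}{2} + \frac{37}{5}\right) 1 = \frac{99}{10} \cdot 1 = \frac{99}{10}$)
$O{\left(5,7 \right)} \left(-80\right) - 39 = \frac{99}{10} \left(-80\right) - 39 = -792 - 39 = -831$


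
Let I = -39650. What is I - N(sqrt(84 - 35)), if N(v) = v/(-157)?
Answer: -6225043/157 ≈ -39650.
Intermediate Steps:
N(v) = -v/157 (N(v) = v*(-1/157) = -v/157)
I - N(sqrt(84 - 35)) = -39650 - (-1)*sqrt(84 - 35)/157 = -39650 - (-1)*sqrt(49)/157 = -39650 - (-1)*7/157 = -39650 - 1*(-7/157) = -39650 + 7/157 = -6225043/157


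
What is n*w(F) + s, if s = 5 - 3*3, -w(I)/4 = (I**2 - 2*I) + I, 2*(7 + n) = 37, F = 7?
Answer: -1936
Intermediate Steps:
n = 23/2 (n = -7 + (1/2)*37 = -7 + 37/2 = 23/2 ≈ 11.500)
w(I) = -4*I**2 + 4*I (w(I) = -4*((I**2 - 2*I) + I) = -4*(I**2 - I) = -4*I**2 + 4*I)
s = -4 (s = 5 - 9 = -4)
n*w(F) + s = 23*(4*7*(1 - 1*7))/2 - 4 = 23*(4*7*(1 - 7))/2 - 4 = 23*(4*7*(-6))/2 - 4 = (23/2)*(-168) - 4 = -1932 - 4 = -1936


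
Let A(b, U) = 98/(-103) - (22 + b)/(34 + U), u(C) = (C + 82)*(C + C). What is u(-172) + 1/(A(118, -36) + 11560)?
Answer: 37083640423/1197792 ≈ 30960.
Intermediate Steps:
u(C) = 2*C*(82 + C) (u(C) = (82 + C)*(2*C) = 2*C*(82 + C))
A(b, U) = -98/103 - (22 + b)/(34 + U) (A(b, U) = 98*(-1/103) - (22 + b)/(34 + U) = -98/103 - (22 + b)/(34 + U))
u(-172) + 1/(A(118, -36) + 11560) = 2*(-172)*(82 - 172) + 1/((-5598 - 103*118 - 98*(-36))/(103*(34 - 36)) + 11560) = 2*(-172)*(-90) + 1/((1/103)*(-5598 - 12154 + 3528)/(-2) + 11560) = 30960 + 1/((1/103)*(-½)*(-14224) + 11560) = 30960 + 1/(7112/103 + 11560) = 30960 + 1/(1197792/103) = 30960 + 103/1197792 = 37083640423/1197792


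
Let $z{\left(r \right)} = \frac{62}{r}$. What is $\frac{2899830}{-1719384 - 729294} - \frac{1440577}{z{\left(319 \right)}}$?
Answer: $- \frac{187545936148029}{25303006} \approx -7.412 \cdot 10^{6}$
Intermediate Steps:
$\frac{2899830}{-1719384 - 729294} - \frac{1440577}{z{\left(319 \right)}} = \frac{2899830}{-1719384 - 729294} - \frac{1440577}{62 \cdot \frac{1}{319}} = \frac{2899830}{-2448678} - \frac{1440577}{\frac{62}{319}} = 2899830 \left(- \frac{1}{2448678}\right) - \frac{459544063}{62} = - \frac{483305}{408113} - \frac{459544063}{62} = - \frac{187545936148029}{25303006}$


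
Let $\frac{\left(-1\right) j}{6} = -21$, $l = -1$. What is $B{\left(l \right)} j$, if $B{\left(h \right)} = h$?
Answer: $-126$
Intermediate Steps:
$j = 126$ ($j = \left(-6\right) \left(-21\right) = 126$)
$B{\left(l \right)} j = \left(-1\right) 126 = -126$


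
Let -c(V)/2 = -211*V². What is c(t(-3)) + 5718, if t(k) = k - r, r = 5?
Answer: 32726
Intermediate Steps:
t(k) = -5 + k (t(k) = k - 1*5 = k - 5 = -5 + k)
c(V) = 422*V² (c(V) = -(-422)*V² = 422*V²)
c(t(-3)) + 5718 = 422*(-5 - 3)² + 5718 = 422*(-8)² + 5718 = 422*64 + 5718 = 27008 + 5718 = 32726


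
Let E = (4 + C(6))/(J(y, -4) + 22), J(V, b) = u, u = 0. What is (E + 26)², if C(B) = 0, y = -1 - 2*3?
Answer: 82944/121 ≈ 685.49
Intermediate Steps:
y = -7 (y = -1 - 6 = -7)
J(V, b) = 0
E = 2/11 (E = (4 + 0)/(0 + 22) = 4/22 = 4*(1/22) = 2/11 ≈ 0.18182)
(E + 26)² = (2/11 + 26)² = (288/11)² = 82944/121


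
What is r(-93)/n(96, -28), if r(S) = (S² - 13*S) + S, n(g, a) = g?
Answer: 3255/32 ≈ 101.72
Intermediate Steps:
r(S) = S² - 12*S
r(-93)/n(96, -28) = -93*(-12 - 93)/96 = -93*(-105)*(1/96) = 9765*(1/96) = 3255/32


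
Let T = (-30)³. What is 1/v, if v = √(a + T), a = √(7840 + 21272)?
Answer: -I*√2/(2*√(13500 - √7278)) ≈ -0.0061051*I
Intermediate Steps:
a = 2*√7278 (a = √29112 = 2*√7278 ≈ 170.62)
T = -27000
v = √(-27000 + 2*√7278) (v = √(2*√7278 - 27000) = √(-27000 + 2*√7278) ≈ 163.8*I)
1/v = 1/(√(-27000 + 2*√7278)) = (-27000 + 2*√7278)^(-½)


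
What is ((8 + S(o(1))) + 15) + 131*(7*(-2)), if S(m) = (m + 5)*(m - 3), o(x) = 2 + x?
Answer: -1811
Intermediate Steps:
S(m) = (-3 + m)*(5 + m) (S(m) = (5 + m)*(-3 + m) = (-3 + m)*(5 + m))
((8 + S(o(1))) + 15) + 131*(7*(-2)) = ((8 + (-15 + (2 + 1)² + 2*(2 + 1))) + 15) + 131*(7*(-2)) = ((8 + (-15 + 3² + 2*3)) + 15) + 131*(-14) = ((8 + (-15 + 9 + 6)) + 15) - 1834 = ((8 + 0) + 15) - 1834 = (8 + 15) - 1834 = 23 - 1834 = -1811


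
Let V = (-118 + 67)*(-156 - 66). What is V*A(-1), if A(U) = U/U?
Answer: 11322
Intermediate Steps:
A(U) = 1
V = 11322 (V = -51*(-222) = 11322)
V*A(-1) = 11322*1 = 11322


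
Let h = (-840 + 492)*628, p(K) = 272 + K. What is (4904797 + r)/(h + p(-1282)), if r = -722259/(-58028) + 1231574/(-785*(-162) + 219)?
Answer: -36257055086722747/1622971466754168 ≈ -22.340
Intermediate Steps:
r = 163473627823/7392128892 (r = -722259*(-1/58028) + 1231574/(127170 + 219) = 722259/58028 + 1231574/127389 = 163473627823/7392128892 ≈ 22.115)
h = -218544 (h = -348*628 = -218544)
(4904797 + r)/(h + p(-1282)) = (4904797 + 163473627823/7392128892)/(-218544 + (272 - 1282)) = 36257055086722747/(7392128892*(-218544 - 1010)) = (36257055086722747/7392128892)/(-219554) = (36257055086722747/7392128892)*(-1/219554) = -36257055086722747/1622971466754168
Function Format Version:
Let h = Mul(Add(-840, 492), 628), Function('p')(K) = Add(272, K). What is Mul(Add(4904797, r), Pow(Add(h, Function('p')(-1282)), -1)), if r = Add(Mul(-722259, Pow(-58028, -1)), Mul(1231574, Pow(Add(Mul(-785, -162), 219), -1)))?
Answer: Rational(-36257055086722747, 1622971466754168) ≈ -22.340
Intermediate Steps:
r = Rational(163473627823, 7392128892) (r = Add(Mul(-722259, Rational(-1, 58028)), Mul(1231574, Pow(Add(127170, 219), -1))) = Add(Rational(722259, 58028), Mul(1231574, Pow(127389, -1))) = Add(Rational(722259, 58028), Mul(1231574, Rational(1, 127389))) = Add(Rational(722259, 58028), Rational(1231574, 127389)) = Rational(163473627823, 7392128892) ≈ 22.115)
h = -218544 (h = Mul(-348, 628) = -218544)
Mul(Add(4904797, r), Pow(Add(h, Function('p')(-1282)), -1)) = Mul(Add(4904797, Rational(163473627823, 7392128892)), Pow(Add(-218544, Add(272, -1282)), -1)) = Mul(Rational(36257055086722747, 7392128892), Pow(Add(-218544, -1010), -1)) = Mul(Rational(36257055086722747, 7392128892), Pow(-219554, -1)) = Mul(Rational(36257055086722747, 7392128892), Rational(-1, 219554)) = Rational(-36257055086722747, 1622971466754168)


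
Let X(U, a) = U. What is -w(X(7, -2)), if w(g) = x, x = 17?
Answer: -17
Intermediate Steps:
w(g) = 17
-w(X(7, -2)) = -1*17 = -17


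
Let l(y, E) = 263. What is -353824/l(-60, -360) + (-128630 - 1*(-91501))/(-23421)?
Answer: -8277146977/6159723 ≈ -1343.8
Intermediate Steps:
-353824/l(-60, -360) + (-128630 - 1*(-91501))/(-23421) = -353824/263 + (-128630 - 1*(-91501))/(-23421) = -353824*1/263 + (-128630 + 91501)*(-1/23421) = -353824/263 - 37129*(-1/23421) = -353824/263 + 37129/23421 = -8277146977/6159723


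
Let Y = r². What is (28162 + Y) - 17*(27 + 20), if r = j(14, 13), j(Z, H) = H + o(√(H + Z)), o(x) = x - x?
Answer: 27532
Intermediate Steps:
o(x) = 0
j(Z, H) = H (j(Z, H) = H + 0 = H)
r = 13
Y = 169 (Y = 13² = 169)
(28162 + Y) - 17*(27 + 20) = (28162 + 169) - 17*(27 + 20) = 28331 - 17*47 = 28331 - 799 = 27532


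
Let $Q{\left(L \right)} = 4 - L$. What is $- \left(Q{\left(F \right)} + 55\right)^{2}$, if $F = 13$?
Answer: $-2116$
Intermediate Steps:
$- \left(Q{\left(F \right)} + 55\right)^{2} = - \left(\left(4 - 13\right) + 55\right)^{2} = - \left(-9 + 55\right)^{2} = - 46^{2} = \left(-1\right) 2116 = -2116$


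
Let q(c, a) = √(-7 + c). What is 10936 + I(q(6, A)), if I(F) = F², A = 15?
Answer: 10935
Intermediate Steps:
10936 + I(q(6, A)) = 10936 + (√(-7 + 6))² = 10936 + (√(-1))² = 10936 + I² = 10936 - 1 = 10935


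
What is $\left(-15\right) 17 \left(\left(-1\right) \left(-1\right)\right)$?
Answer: $-255$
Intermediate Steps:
$\left(-15\right) 17 \left(\left(-1\right) \left(-1\right)\right) = \left(-255\right) 1 = -255$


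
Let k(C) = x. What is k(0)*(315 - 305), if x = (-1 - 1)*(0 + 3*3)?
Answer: -180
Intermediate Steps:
x = -18 (x = -2*(0 + 9) = -2*9 = -18)
k(C) = -18
k(0)*(315 - 305) = -18*(315 - 305) = -18*10 = -180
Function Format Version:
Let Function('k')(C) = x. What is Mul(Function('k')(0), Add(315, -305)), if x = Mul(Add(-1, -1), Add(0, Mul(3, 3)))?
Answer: -180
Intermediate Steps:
x = -18 (x = Mul(-2, Add(0, 9)) = Mul(-2, 9) = -18)
Function('k')(C) = -18
Mul(Function('k')(0), Add(315, -305)) = Mul(-18, Add(315, -305)) = Mul(-18, 10) = -180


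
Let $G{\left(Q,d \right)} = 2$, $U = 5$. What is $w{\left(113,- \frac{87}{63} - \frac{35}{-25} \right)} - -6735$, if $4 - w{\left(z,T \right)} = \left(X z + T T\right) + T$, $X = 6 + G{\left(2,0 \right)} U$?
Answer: $\frac{54364061}{11025} \approx 4931.0$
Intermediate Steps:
$X = 16$ ($X = 6 + 2 \cdot 5 = 6 + 10 = 16$)
$w{\left(z,T \right)} = 4 - T - T^{2} - 16 z$ ($w{\left(z,T \right)} = 4 - \left(\left(16 z + T T\right) + T\right) = 4 - \left(\left(16 z + T^{2}\right) + T\right) = 4 - \left(\left(T^{2} + 16 z\right) + T\right) = 4 - \left(T + T^{2} + 16 z\right) = 4 - T - T^{2} - 16 z$)
$w{\left(113,- \frac{87}{63} - \frac{35}{-25} \right)} - -6735 = \left(4 - \left(- \frac{87}{63} - \frac{35}{-25}\right) - \left(- \frac{87}{63} - \frac{35}{-25}\right)^{2} - 1808\right) - -6735 = \left(4 - \left(\left(-87\right) \frac{1}{63} - - \frac{7}{5}\right) - \left(\left(-87\right) \frac{1}{63} - - \frac{7}{5}\right)^{2} - 1808\right) + 6735 = \left(4 - \left(- \frac{29}{21} + \frac{7}{5}\right) - \left(- \frac{29}{21} + \frac{7}{5}\right)^{2} - 1808\right) + 6735 = \left(4 - \frac{2}{105} - \left(\frac{2}{105}\right)^{2} - 1808\right) + 6735 = \left(4 - \frac{2}{105} - \frac{4}{11025} - 1808\right) + 6735 = - \frac{19889314}{11025} + 6735 = \frac{54364061}{11025}$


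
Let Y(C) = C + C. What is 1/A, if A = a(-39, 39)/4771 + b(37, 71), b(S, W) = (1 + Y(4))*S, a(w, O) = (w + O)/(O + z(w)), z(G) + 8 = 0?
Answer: 1/333 ≈ 0.0030030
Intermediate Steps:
Y(C) = 2*C
z(G) = -8 (z(G) = -8 + 0 = -8)
a(w, O) = (O + w)/(-8 + O) (a(w, O) = (w + O)/(O - 8) = (O + w)/(-8 + O))
b(S, W) = 9*S (b(S, W) = (1 + 2*4)*S = (1 + 8)*S = 9*S)
A = 333 (A = ((39 - 39)/(-8 + 39))/4771 + 9*37 = (0/31)*(1/4771) + 333 = ((1/31)*0)*(1/4771) + 333 = 0*(1/4771) + 333 = 0 + 333 = 333)
1/A = 1/333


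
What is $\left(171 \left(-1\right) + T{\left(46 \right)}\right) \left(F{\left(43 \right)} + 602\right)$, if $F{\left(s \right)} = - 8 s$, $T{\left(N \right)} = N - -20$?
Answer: $-27090$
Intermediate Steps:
$T{\left(N \right)} = 20 + N$ ($T{\left(N \right)} = N + 20 = 20 + N$)
$\left(171 \left(-1\right) + T{\left(46 \right)}\right) \left(F{\left(43 \right)} + 602\right) = \left(171 \left(-1\right) + \left(20 + 46\right)\right) \left(\left(-8\right) 43 + 602\right) = \left(-171 + 66\right) \left(-344 + 602\right) = \left(-105\right) 258 = -27090$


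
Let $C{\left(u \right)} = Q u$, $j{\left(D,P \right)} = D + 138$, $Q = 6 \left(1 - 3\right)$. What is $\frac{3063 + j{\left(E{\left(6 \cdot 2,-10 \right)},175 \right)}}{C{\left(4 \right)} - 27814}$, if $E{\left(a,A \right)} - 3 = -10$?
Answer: $- \frac{1597}{13931} \approx -0.11464$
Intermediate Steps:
$Q = -12$ ($Q = 6 \left(-2\right) = -12$)
$E{\left(a,A \right)} = -7$ ($E{\left(a,A \right)} = 3 - 10 = -7$)
$j{\left(D,P \right)} = 138 + D$
$C{\left(u \right)} = - 12 u$
$\frac{3063 + j{\left(E{\left(6 \cdot 2,-10 \right)},175 \right)}}{C{\left(4 \right)} - 27814} = \frac{3063 + \left(138 - 7\right)}{\left(-12\right) 4 - 27814} = \frac{3063 + 131}{-48 - 27814} = \frac{3194}{-27862} = 3194 \left(- \frac{1}{27862}\right) = - \frac{1597}{13931}$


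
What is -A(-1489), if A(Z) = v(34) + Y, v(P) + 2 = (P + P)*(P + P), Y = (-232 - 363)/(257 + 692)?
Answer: -4385683/949 ≈ -4621.4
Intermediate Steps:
Y = -595/949 ≈ -0.62698
v(P) = -2 + 4*P² (v(P) = -2 + (P + P)*(P + P) = -2 + (2*P)*(2*P) = -2 + 4*P²)
A(Z) = 4385683/949 (A(Z) = (-2 + 4*34²) - 595/949 = (-2 + 4*1156) - 595/949 = (-2 + 4624) - 595/949 = 4622 - 595/949 = 4385683/949)
-A(-1489) = -1*4385683/949 = -4385683/949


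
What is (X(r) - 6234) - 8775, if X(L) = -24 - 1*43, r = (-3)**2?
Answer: -15076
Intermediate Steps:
r = 9
X(L) = -67 (X(L) = -24 - 43 = -67)
(X(r) - 6234) - 8775 = (-67 - 6234) - 8775 = -6301 - 8775 = -15076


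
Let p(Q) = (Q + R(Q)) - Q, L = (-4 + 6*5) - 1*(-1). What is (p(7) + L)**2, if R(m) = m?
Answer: 1156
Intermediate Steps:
L = 27 (L = (-4 + 30) + 1 = 26 + 1 = 27)
p(Q) = Q (p(Q) = (Q + Q) - Q = 2*Q - Q = Q)
(p(7) + L)**2 = (7 + 27)**2 = 34**2 = 1156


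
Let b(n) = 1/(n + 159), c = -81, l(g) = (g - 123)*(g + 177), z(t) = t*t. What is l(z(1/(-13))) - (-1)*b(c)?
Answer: -3730752227/171366 ≈ -21771.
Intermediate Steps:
z(t) = t**2
l(g) = (-123 + g)*(177 + g)
b(n) = 1/(159 + n)
l(z(1/(-13))) - (-1)*b(c) = (-21771 + ((1/(-13))**2)**2 + 54*(1/(-13))**2) - (-1)/(159 - 81) = (-21771 + ((-1/13)**2)**2 + 54*(-1/13)**2) - (-1)/78 = (-21771 + (1/169)**2 + 54*(1/169)) - (-1)/78 = (-21771 + 1/28561 + 54/169) - 1*(-1/78) = -621792404/28561 + 1/78 = -3730752227/171366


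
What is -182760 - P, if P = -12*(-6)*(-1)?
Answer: -182688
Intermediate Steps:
P = -72 (P = 72*(-1) = -72)
-182760 - P = -182760 - 1*(-72) = -182760 + 72 = -182688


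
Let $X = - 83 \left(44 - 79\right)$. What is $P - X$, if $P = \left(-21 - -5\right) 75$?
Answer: $-4105$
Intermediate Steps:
$P = -1200$ ($P = \left(-21 + 5\right) 75 = \left(-16\right) 75 = -1200$)
$X = 2905$ ($X = \left(-83\right) \left(-35\right) = 2905$)
$P - X = -1200 - 2905 = -4105$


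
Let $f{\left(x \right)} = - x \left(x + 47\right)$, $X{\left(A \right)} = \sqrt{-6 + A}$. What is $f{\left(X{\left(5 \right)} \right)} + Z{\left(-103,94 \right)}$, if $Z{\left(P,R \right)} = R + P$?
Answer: $-8 - 47 i \approx -8.0 - 47.0 i$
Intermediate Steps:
$f{\left(x \right)} = - x \left(47 + x\right)$
$Z{\left(P,R \right)} = P + R$
$f{\left(X{\left(5 \right)} \right)} + Z{\left(-103,94 \right)} = - \sqrt{-6 + 5} \left(47 + \sqrt{-6 + 5}\right) + \left(-103 + 94\right) = - \sqrt{-1} \left(47 + \sqrt{-1}\right) - 9 = - i \left(47 + i\right) - 9 = -9 - i \left(47 + i\right)$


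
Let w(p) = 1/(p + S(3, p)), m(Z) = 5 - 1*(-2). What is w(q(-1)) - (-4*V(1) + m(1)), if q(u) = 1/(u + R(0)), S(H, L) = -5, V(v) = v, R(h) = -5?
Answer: -99/31 ≈ -3.1936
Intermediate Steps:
m(Z) = 7 (m(Z) = 5 + 2 = 7)
q(u) = 1/(-5 + u) (q(u) = 1/(u - 5) = 1/(-5 + u))
w(p) = 1/(-5 + p) (w(p) = 1/(p - 5) = 1/(-5 + p))
w(q(-1)) - (-4*V(1) + m(1)) = 1/(-5 + 1/(-5 - 1)) - (-4*1 + 7) = 1/(-5 + 1/(-6)) - (-4 + 7) = 1/(-5 - ⅙) - 1*3 = 1/(-31/6) - 3 = -6/31 - 3 = -99/31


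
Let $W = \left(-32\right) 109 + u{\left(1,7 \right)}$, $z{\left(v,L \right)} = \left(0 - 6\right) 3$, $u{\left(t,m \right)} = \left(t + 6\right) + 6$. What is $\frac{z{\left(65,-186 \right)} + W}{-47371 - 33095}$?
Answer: $\frac{3493}{80466} \approx 0.04341$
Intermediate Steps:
$u{\left(t,m \right)} = 12 + t$ ($u{\left(t,m \right)} = \left(6 + t\right) + 6 = 12 + t$)
$z{\left(v,L \right)} = -18$ ($z{\left(v,L \right)} = \left(-6\right) 3 = -18$)
$W = -3475$ ($W = \left(-32\right) 109 + \left(12 + 1\right) = -3488 + 13 = -3475$)
$\frac{z{\left(65,-186 \right)} + W}{-47371 - 33095} = \frac{-18 - 3475}{-47371 - 33095} = - \frac{3493}{-80466} = \left(-3493\right) \left(- \frac{1}{80466}\right) = \frac{3493}{80466}$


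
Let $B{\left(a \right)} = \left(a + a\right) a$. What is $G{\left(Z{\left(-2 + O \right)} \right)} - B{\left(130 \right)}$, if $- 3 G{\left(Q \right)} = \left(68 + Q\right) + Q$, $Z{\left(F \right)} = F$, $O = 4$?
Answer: $-33824$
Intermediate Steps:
$B{\left(a \right)} = 2 a^{2}$ ($B{\left(a \right)} = 2 a a = 2 a^{2}$)
$G{\left(Q \right)} = - \frac{68}{3} - \frac{2 Q}{3}$ ($G{\left(Q \right)} = - \frac{\left(68 + Q\right) + Q}{3} = - \frac{68 + 2 Q}{3} = - \frac{68}{3} - \frac{2 Q}{3}$)
$G{\left(Z{\left(-2 + O \right)} \right)} - B{\left(130 \right)} = \left(- \frac{68}{3} - \frac{2 \left(-2 + 4\right)}{3}\right) - 2 \cdot 130^{2} = \left(- \frac{68}{3} - \frac{4}{3}\right) - 2 \cdot 16900 = \left(- \frac{68}{3} - \frac{4}{3}\right) - 33800 = -24 - 33800 = -33824$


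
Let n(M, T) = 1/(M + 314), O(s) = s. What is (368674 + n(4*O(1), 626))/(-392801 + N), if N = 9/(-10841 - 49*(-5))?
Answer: -207042896078/220592328465 ≈ -0.93858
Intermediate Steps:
N = -3/3532 (N = 9/(-10841 + 245) = 9/(-10596) = 9*(-1/10596) = -3/3532 ≈ -0.00084938)
n(M, T) = 1/(314 + M)
(368674 + n(4*O(1), 626))/(-392801 + N) = (368674 + 1/(314 + 4*1))/(-392801 - 3/3532) = (368674 + 1/(314 + 4))/(-1387373135/3532) = (368674 + 1/318)*(-3532/1387373135) = (117238333/318)*(-3532/1387373135) = -207042896078/220592328465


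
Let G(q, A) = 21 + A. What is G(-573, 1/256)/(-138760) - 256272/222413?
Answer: -9104633411021/7900679137280 ≈ -1.1524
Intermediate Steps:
G(-573, 1/256)/(-138760) - 256272/222413 = (21 + 1/256)/(-138760) - 256272/222413 = (21 + 1/256)*(-1/138760) - 256272*1/222413 = (5377/256)*(-1/138760) - 256272/222413 = -5377/35522560 - 256272/222413 = -9104633411021/7900679137280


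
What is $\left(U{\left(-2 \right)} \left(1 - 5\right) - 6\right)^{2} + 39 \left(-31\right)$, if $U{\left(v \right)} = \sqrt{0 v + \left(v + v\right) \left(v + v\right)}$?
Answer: $-725$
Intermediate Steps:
$U{\left(v \right)} = 2 \sqrt{v^{2}}$ ($U{\left(v \right)} = \sqrt{0 + 2 v 2 v} = \sqrt{0 + 4 v^{2}} = \sqrt{4 v^{2}} = 2 \sqrt{v^{2}}$)
$\left(U{\left(-2 \right)} \left(1 - 5\right) - 6\right)^{2} + 39 \left(-31\right) = \left(2 \sqrt{\left(-2\right)^{2}} \left(1 - 5\right) - 6\right)^{2} + 39 \left(-31\right) = \left(2 \sqrt{4} \left(-4\right) - 6\right)^{2} - 1209 = \left(2 \cdot 2 \left(-4\right) - 6\right)^{2} - 1209 = \left(4 \left(-4\right) - 6\right)^{2} - 1209 = \left(-16 - 6\right)^{2} - 1209 = \left(-22\right)^{2} - 1209 = 484 - 1209 = -725$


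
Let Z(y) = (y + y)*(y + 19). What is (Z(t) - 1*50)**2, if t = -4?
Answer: 28900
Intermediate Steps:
Z(y) = 2*y*(19 + y) (Z(y) = (2*y)*(19 + y) = 2*y*(19 + y))
(Z(t) - 1*50)**2 = (2*(-4)*(19 - 4) - 1*50)**2 = (2*(-4)*15 - 50)**2 = (-120 - 50)**2 = (-170)**2 = 28900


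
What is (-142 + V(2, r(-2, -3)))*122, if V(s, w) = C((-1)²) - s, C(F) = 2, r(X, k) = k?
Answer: -17324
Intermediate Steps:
V(s, w) = 2 - s
(-142 + V(2, r(-2, -3)))*122 = (-142 + (2 - 1*2))*122 = (-142 + (2 - 2))*122 = (-142 + 0)*122 = -142*122 = -17324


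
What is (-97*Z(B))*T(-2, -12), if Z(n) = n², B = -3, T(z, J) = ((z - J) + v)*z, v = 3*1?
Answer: 22698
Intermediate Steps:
v = 3
T(z, J) = z*(3 + z - J) (T(z, J) = ((z - J) + 3)*z = (3 + z - J)*z = z*(3 + z - J))
(-97*Z(B))*T(-2, -12) = (-97*(-3)²)*(-2*(3 - 2 - 1*(-12))) = (-97*9)*(-2*(3 - 2 + 12)) = -(-1746)*13 = -873*(-26) = 22698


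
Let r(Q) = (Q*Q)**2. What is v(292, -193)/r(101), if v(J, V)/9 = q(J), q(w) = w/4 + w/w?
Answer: 666/104060401 ≈ 6.4001e-6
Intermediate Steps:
q(w) = 1 + w/4 (q(w) = w*(1/4) + 1 = w/4 + 1 = 1 + w/4)
v(J, V) = 9 + 9*J/4 (v(J, V) = 9*(1 + J/4) = 9 + 9*J/4)
r(Q) = Q**4 (r(Q) = (Q**2)**2 = Q**4)
v(292, -193)/r(101) = (9 + (9/4)*292)/(101**4) = (9 + 657)/104060401 = 666*(1/104060401) = 666/104060401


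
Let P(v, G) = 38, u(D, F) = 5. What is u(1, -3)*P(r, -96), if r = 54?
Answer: 190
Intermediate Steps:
u(1, -3)*P(r, -96) = 5*38 = 190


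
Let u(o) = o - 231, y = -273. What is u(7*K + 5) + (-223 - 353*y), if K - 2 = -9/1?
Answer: 95871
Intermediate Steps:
K = -7 (K = 2 - 9/1 = 2 - 9*1 = 2 - 9 = -7)
u(o) = -231 + o
u(7*K + 5) + (-223 - 353*y) = (-231 + (7*(-7) + 5)) + (-223 - 353*(-273)) = (-231 + (-49 + 5)) + (-223 + 96369) = (-231 - 44) + 96146 = -275 + 96146 = 95871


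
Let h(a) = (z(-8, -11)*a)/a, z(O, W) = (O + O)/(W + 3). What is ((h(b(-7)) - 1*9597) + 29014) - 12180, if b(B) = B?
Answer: 7239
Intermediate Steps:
z(O, W) = 2*O/(3 + W) (z(O, W) = (2*O)/(3 + W) = 2*O/(3 + W))
h(a) = 2 (h(a) = ((2*(-8)/(3 - 11))*a)/a = ((2*(-8)/(-8))*a)/a = ((2*(-8)*(-⅛))*a)/a = (2*a)/a = 2)
((h(b(-7)) - 1*9597) + 29014) - 12180 = ((2 - 1*9597) + 29014) - 12180 = ((2 - 9597) + 29014) - 12180 = (-9595 + 29014) - 12180 = 19419 - 12180 = 7239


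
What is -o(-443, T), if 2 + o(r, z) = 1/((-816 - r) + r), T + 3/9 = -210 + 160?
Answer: 1633/816 ≈ 2.0012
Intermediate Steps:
T = -151/3 (T = -⅓ + (-210 + 160) = -⅓ - 50 = -151/3 ≈ -50.333)
o(r, z) = -1633/816 (o(r, z) = -2 + 1/((-816 - r) + r) = -2 + 1/(-816) = -2 - 1/816 = -1633/816)
-o(-443, T) = -1*(-1633/816) = 1633/816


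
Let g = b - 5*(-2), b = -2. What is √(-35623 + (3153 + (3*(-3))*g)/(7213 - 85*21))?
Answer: I*√262387569991/2714 ≈ 188.74*I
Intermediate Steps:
g = 8 (g = -2 - 5*(-2) = -2 + 10 = 8)
√(-35623 + (3153 + (3*(-3))*g)/(7213 - 85*21)) = √(-35623 + (3153 + (3*(-3))*8)/(7213 - 85*21)) = √(-35623 + (3153 - 9*8)/(7213 - 1785)) = √(-35623 + (3153 - 72)/5428) = √(-35623 + 3081*(1/5428)) = √(-35623 + 3081/5428) = √(-193358563/5428) = I*√262387569991/2714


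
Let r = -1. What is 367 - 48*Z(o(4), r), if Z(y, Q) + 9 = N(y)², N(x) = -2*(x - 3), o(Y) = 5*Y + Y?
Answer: -83873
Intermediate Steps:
o(Y) = 6*Y
N(x) = 6 - 2*x (N(x) = -2*(-3 + x) = 6 - 2*x)
Z(y, Q) = -9 + (6 - 2*y)²
367 - 48*Z(o(4), r) = 367 - 48*(-9 + 4*(-3 + 6*4)²) = 367 - 48*(-9 + 4*(-3 + 24)²) = 367 - 48*(-9 + 4*21²) = 367 - 48*(-9 + 4*441) = 367 - 48*(-9 + 1764) = 367 - 48*1755 = 367 - 84240 = -83873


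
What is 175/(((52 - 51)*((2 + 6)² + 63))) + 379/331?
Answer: 106058/42037 ≈ 2.5230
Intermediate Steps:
175/(((52 - 51)*((2 + 6)² + 63))) + 379/331 = 175/((1*(8² + 63))) + 379*(1/331) = 175/((1*(64 + 63))) + 379/331 = 175/((1*127)) + 379/331 = 175/127 + 379/331 = 106058/42037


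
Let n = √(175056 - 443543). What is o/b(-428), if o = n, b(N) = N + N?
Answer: -I*√268487/856 ≈ -0.60532*I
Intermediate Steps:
b(N) = 2*N
n = I*√268487 (n = √(-268487) = I*√268487 ≈ 518.16*I)
o = I*√268487 ≈ 518.16*I
o/b(-428) = (I*√268487)/((2*(-428))) = (I*√268487)/(-856) = (I*√268487)*(-1/856) = -I*√268487/856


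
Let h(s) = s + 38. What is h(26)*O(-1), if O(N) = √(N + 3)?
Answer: 64*√2 ≈ 90.510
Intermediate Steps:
h(s) = 38 + s
O(N) = √(3 + N)
h(26)*O(-1) = (38 + 26)*√(3 - 1) = 64*√2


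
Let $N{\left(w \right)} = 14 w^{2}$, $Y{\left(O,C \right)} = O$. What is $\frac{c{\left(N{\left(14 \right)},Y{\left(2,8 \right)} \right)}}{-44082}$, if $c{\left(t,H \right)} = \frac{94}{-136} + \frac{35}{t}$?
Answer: $\frac{1507}{97920816} \approx 1.539 \cdot 10^{-5}$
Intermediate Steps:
$c{\left(t,H \right)} = - \frac{47}{68} + \frac{35}{t}$ ($c{\left(t,H \right)} = 94 \left(- \frac{1}{136}\right) + \frac{35}{t} = - \frac{47}{68} + \frac{35}{t}$)
$\frac{c{\left(N{\left(14 \right)},Y{\left(2,8 \right)} \right)}}{-44082} = \frac{- \frac{47}{68} + \frac{35}{14 \cdot 14^{2}}}{-44082} = \left(- \frac{47}{68} + \frac{35}{14 \cdot 196}\right) \left(- \frac{1}{44082}\right) = \left(- \frac{47}{68} + \frac{35}{2744}\right) \left(- \frac{1}{44082}\right) = \left(- \frac{47}{68} + 35 \cdot \frac{1}{2744}\right) \left(- \frac{1}{44082}\right) = \left(- \frac{47}{68} + \frac{5}{392}\right) \left(- \frac{1}{44082}\right) = \left(- \frac{4521}{6664}\right) \left(- \frac{1}{44082}\right) = \frac{1507}{97920816}$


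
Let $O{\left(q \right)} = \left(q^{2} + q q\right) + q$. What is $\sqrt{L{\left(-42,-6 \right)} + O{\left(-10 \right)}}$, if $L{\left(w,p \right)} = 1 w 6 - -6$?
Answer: $2 i \sqrt{14} \approx 7.4833 i$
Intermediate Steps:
$L{\left(w,p \right)} = 6 + 6 w$ ($L{\left(w,p \right)} = w 6 + 6 = 6 w + 6 = 6 + 6 w$)
$O{\left(q \right)} = q + 2 q^{2}$ ($O{\left(q \right)} = \left(q^{2} + q^{2}\right) + q = 2 q^{2} + q = q + 2 q^{2}$)
$\sqrt{L{\left(-42,-6 \right)} + O{\left(-10 \right)}} = \sqrt{\left(6 + 6 \left(-42\right)\right) - 10 \left(1 + 2 \left(-10\right)\right)} = \sqrt{\left(6 - 252\right) - 10 \left(1 - 20\right)} = \sqrt{-246 - -190} = \sqrt{-246 + 190} = \sqrt{-56} = 2 i \sqrt{14}$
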